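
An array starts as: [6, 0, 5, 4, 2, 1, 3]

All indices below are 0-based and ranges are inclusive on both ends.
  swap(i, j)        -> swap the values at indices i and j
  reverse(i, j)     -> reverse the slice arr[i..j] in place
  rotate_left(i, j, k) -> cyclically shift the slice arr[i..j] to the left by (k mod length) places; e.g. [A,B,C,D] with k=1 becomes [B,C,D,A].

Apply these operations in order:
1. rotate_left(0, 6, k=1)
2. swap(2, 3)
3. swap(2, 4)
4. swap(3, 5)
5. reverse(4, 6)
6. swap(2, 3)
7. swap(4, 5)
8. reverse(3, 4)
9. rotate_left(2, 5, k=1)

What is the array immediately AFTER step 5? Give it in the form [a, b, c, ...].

Answer: [0, 5, 1, 3, 6, 4, 2]

Derivation:
After 1 (rotate_left(0, 6, k=1)): [0, 5, 4, 2, 1, 3, 6]
After 2 (swap(2, 3)): [0, 5, 2, 4, 1, 3, 6]
After 3 (swap(2, 4)): [0, 5, 1, 4, 2, 3, 6]
After 4 (swap(3, 5)): [0, 5, 1, 3, 2, 4, 6]
After 5 (reverse(4, 6)): [0, 5, 1, 3, 6, 4, 2]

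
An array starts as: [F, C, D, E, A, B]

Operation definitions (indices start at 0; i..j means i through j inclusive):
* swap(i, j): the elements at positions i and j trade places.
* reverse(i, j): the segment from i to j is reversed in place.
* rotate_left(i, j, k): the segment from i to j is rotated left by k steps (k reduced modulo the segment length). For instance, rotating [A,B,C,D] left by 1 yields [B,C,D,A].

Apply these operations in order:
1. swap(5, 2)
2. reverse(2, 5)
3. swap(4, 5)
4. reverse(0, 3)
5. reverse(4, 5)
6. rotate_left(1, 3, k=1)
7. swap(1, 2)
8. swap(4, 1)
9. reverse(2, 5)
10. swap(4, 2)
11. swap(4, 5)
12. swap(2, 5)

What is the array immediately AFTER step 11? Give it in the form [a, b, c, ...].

After 1 (swap(5, 2)): [F, C, B, E, A, D]
After 2 (reverse(2, 5)): [F, C, D, A, E, B]
After 3 (swap(4, 5)): [F, C, D, A, B, E]
After 4 (reverse(0, 3)): [A, D, C, F, B, E]
After 5 (reverse(4, 5)): [A, D, C, F, E, B]
After 6 (rotate_left(1, 3, k=1)): [A, C, F, D, E, B]
After 7 (swap(1, 2)): [A, F, C, D, E, B]
After 8 (swap(4, 1)): [A, E, C, D, F, B]
After 9 (reverse(2, 5)): [A, E, B, F, D, C]
After 10 (swap(4, 2)): [A, E, D, F, B, C]
After 11 (swap(4, 5)): [A, E, D, F, C, B]

Answer: [A, E, D, F, C, B]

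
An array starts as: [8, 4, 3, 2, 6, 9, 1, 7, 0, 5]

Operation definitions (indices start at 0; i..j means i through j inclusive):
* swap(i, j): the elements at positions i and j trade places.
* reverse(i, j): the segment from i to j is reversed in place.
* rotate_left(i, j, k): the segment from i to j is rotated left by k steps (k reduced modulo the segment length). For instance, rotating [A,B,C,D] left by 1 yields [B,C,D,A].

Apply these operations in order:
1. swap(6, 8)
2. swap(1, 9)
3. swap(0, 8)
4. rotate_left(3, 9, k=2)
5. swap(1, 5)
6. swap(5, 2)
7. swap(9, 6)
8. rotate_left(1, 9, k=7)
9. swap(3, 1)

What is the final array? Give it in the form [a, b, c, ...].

Answer: [1, 7, 8, 2, 5, 9, 0, 3, 6, 4]

Derivation:
After 1 (swap(6, 8)): [8, 4, 3, 2, 6, 9, 0, 7, 1, 5]
After 2 (swap(1, 9)): [8, 5, 3, 2, 6, 9, 0, 7, 1, 4]
After 3 (swap(0, 8)): [1, 5, 3, 2, 6, 9, 0, 7, 8, 4]
After 4 (rotate_left(3, 9, k=2)): [1, 5, 3, 9, 0, 7, 8, 4, 2, 6]
After 5 (swap(1, 5)): [1, 7, 3, 9, 0, 5, 8, 4, 2, 6]
After 6 (swap(5, 2)): [1, 7, 5, 9, 0, 3, 8, 4, 2, 6]
After 7 (swap(9, 6)): [1, 7, 5, 9, 0, 3, 6, 4, 2, 8]
After 8 (rotate_left(1, 9, k=7)): [1, 2, 8, 7, 5, 9, 0, 3, 6, 4]
After 9 (swap(3, 1)): [1, 7, 8, 2, 5, 9, 0, 3, 6, 4]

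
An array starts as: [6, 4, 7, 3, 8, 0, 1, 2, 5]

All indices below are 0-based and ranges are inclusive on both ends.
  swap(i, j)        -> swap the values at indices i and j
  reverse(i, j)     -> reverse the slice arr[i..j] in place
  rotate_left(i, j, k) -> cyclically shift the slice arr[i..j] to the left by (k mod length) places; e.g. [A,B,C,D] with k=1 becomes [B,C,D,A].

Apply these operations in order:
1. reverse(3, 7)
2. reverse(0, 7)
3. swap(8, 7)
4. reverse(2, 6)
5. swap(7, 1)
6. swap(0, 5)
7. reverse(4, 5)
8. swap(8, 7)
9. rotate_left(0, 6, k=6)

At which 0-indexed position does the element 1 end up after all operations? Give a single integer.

After 1 (reverse(3, 7)): [6, 4, 7, 2, 1, 0, 8, 3, 5]
After 2 (reverse(0, 7)): [3, 8, 0, 1, 2, 7, 4, 6, 5]
After 3 (swap(8, 7)): [3, 8, 0, 1, 2, 7, 4, 5, 6]
After 4 (reverse(2, 6)): [3, 8, 4, 7, 2, 1, 0, 5, 6]
After 5 (swap(7, 1)): [3, 5, 4, 7, 2, 1, 0, 8, 6]
After 6 (swap(0, 5)): [1, 5, 4, 7, 2, 3, 0, 8, 6]
After 7 (reverse(4, 5)): [1, 5, 4, 7, 3, 2, 0, 8, 6]
After 8 (swap(8, 7)): [1, 5, 4, 7, 3, 2, 0, 6, 8]
After 9 (rotate_left(0, 6, k=6)): [0, 1, 5, 4, 7, 3, 2, 6, 8]

Answer: 1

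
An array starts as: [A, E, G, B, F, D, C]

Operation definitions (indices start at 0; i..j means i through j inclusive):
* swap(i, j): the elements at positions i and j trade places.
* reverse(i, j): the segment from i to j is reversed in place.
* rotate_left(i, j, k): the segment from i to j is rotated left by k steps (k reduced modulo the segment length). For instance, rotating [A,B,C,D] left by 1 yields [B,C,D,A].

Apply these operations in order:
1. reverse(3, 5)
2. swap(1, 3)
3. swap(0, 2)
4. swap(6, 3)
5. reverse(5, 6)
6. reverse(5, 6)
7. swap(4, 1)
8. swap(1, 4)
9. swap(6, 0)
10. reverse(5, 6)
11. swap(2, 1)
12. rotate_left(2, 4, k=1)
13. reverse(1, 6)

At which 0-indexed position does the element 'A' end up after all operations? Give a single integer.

After 1 (reverse(3, 5)): [A, E, G, D, F, B, C]
After 2 (swap(1, 3)): [A, D, G, E, F, B, C]
After 3 (swap(0, 2)): [G, D, A, E, F, B, C]
After 4 (swap(6, 3)): [G, D, A, C, F, B, E]
After 5 (reverse(5, 6)): [G, D, A, C, F, E, B]
After 6 (reverse(5, 6)): [G, D, A, C, F, B, E]
After 7 (swap(4, 1)): [G, F, A, C, D, B, E]
After 8 (swap(1, 4)): [G, D, A, C, F, B, E]
After 9 (swap(6, 0)): [E, D, A, C, F, B, G]
After 10 (reverse(5, 6)): [E, D, A, C, F, G, B]
After 11 (swap(2, 1)): [E, A, D, C, F, G, B]
After 12 (rotate_left(2, 4, k=1)): [E, A, C, F, D, G, B]
After 13 (reverse(1, 6)): [E, B, G, D, F, C, A]

Answer: 6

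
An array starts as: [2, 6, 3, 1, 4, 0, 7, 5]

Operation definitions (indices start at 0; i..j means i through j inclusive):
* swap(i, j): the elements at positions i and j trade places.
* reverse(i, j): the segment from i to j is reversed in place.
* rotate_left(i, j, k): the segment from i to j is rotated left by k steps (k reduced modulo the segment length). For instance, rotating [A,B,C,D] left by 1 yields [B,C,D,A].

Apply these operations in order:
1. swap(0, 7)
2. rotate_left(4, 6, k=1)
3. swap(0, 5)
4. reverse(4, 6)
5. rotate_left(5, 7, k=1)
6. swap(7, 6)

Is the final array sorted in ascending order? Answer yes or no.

Answer: no

Derivation:
After 1 (swap(0, 7)): [5, 6, 3, 1, 4, 0, 7, 2]
After 2 (rotate_left(4, 6, k=1)): [5, 6, 3, 1, 0, 7, 4, 2]
After 3 (swap(0, 5)): [7, 6, 3, 1, 0, 5, 4, 2]
After 4 (reverse(4, 6)): [7, 6, 3, 1, 4, 5, 0, 2]
After 5 (rotate_left(5, 7, k=1)): [7, 6, 3, 1, 4, 0, 2, 5]
After 6 (swap(7, 6)): [7, 6, 3, 1, 4, 0, 5, 2]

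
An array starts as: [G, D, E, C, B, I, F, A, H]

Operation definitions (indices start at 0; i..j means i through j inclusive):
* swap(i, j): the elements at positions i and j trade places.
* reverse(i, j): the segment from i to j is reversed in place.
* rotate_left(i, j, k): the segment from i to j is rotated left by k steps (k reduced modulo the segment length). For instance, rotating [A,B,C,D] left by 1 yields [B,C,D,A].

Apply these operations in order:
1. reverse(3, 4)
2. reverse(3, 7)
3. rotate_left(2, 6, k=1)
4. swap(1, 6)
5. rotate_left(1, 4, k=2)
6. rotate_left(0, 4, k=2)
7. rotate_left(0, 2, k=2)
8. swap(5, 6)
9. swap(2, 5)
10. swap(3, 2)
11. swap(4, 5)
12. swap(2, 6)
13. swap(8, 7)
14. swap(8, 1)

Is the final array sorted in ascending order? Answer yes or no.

After 1 (reverse(3, 4)): [G, D, E, B, C, I, F, A, H]
After 2 (reverse(3, 7)): [G, D, E, A, F, I, C, B, H]
After 3 (rotate_left(2, 6, k=1)): [G, D, A, F, I, C, E, B, H]
After 4 (swap(1, 6)): [G, E, A, F, I, C, D, B, H]
After 5 (rotate_left(1, 4, k=2)): [G, F, I, E, A, C, D, B, H]
After 6 (rotate_left(0, 4, k=2)): [I, E, A, G, F, C, D, B, H]
After 7 (rotate_left(0, 2, k=2)): [A, I, E, G, F, C, D, B, H]
After 8 (swap(5, 6)): [A, I, E, G, F, D, C, B, H]
After 9 (swap(2, 5)): [A, I, D, G, F, E, C, B, H]
After 10 (swap(3, 2)): [A, I, G, D, F, E, C, B, H]
After 11 (swap(4, 5)): [A, I, G, D, E, F, C, B, H]
After 12 (swap(2, 6)): [A, I, C, D, E, F, G, B, H]
After 13 (swap(8, 7)): [A, I, C, D, E, F, G, H, B]
After 14 (swap(8, 1)): [A, B, C, D, E, F, G, H, I]

Answer: yes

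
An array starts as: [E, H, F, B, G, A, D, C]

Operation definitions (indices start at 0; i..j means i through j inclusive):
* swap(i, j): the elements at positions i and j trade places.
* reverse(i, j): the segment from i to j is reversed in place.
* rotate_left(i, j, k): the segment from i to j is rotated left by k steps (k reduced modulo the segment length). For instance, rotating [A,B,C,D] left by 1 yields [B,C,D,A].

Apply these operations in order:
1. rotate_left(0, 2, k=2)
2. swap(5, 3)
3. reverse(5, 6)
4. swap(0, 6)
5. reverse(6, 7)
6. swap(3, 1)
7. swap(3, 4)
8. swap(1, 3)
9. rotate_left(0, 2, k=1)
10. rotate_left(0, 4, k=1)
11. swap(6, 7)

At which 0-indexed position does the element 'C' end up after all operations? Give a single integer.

After 1 (rotate_left(0, 2, k=2)): [F, E, H, B, G, A, D, C]
After 2 (swap(5, 3)): [F, E, H, A, G, B, D, C]
After 3 (reverse(5, 6)): [F, E, H, A, G, D, B, C]
After 4 (swap(0, 6)): [B, E, H, A, G, D, F, C]
After 5 (reverse(6, 7)): [B, E, H, A, G, D, C, F]
After 6 (swap(3, 1)): [B, A, H, E, G, D, C, F]
After 7 (swap(3, 4)): [B, A, H, G, E, D, C, F]
After 8 (swap(1, 3)): [B, G, H, A, E, D, C, F]
After 9 (rotate_left(0, 2, k=1)): [G, H, B, A, E, D, C, F]
After 10 (rotate_left(0, 4, k=1)): [H, B, A, E, G, D, C, F]
After 11 (swap(6, 7)): [H, B, A, E, G, D, F, C]

Answer: 7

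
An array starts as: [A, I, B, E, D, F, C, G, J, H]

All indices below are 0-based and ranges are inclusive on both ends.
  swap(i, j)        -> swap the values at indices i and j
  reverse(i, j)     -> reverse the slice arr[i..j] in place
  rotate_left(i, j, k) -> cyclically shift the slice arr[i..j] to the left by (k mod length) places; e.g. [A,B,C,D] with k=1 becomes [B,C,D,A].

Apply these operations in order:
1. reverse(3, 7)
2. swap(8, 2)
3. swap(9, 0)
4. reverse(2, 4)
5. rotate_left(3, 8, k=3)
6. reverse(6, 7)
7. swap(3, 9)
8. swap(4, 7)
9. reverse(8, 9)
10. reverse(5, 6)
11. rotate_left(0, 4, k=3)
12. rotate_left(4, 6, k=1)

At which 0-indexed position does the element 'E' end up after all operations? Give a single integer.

After 1 (reverse(3, 7)): [A, I, B, G, C, F, D, E, J, H]
After 2 (swap(8, 2)): [A, I, J, G, C, F, D, E, B, H]
After 3 (swap(9, 0)): [H, I, J, G, C, F, D, E, B, A]
After 4 (reverse(2, 4)): [H, I, C, G, J, F, D, E, B, A]
After 5 (rotate_left(3, 8, k=3)): [H, I, C, D, E, B, G, J, F, A]
After 6 (reverse(6, 7)): [H, I, C, D, E, B, J, G, F, A]
After 7 (swap(3, 9)): [H, I, C, A, E, B, J, G, F, D]
After 8 (swap(4, 7)): [H, I, C, A, G, B, J, E, F, D]
After 9 (reverse(8, 9)): [H, I, C, A, G, B, J, E, D, F]
After 10 (reverse(5, 6)): [H, I, C, A, G, J, B, E, D, F]
After 11 (rotate_left(0, 4, k=3)): [A, G, H, I, C, J, B, E, D, F]
After 12 (rotate_left(4, 6, k=1)): [A, G, H, I, J, B, C, E, D, F]

Answer: 7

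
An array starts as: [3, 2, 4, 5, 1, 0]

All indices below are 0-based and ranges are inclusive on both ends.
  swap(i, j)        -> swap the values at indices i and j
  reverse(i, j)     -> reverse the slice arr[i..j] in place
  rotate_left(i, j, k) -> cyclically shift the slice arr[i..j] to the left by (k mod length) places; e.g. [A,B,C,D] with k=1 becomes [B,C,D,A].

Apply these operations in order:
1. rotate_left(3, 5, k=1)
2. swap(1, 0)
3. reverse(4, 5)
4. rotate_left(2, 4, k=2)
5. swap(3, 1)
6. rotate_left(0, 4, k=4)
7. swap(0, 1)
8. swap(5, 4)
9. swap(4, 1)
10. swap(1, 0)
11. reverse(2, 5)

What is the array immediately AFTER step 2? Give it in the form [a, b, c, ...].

After 1 (rotate_left(3, 5, k=1)): [3, 2, 4, 1, 0, 5]
After 2 (swap(1, 0)): [2, 3, 4, 1, 0, 5]

Answer: [2, 3, 4, 1, 0, 5]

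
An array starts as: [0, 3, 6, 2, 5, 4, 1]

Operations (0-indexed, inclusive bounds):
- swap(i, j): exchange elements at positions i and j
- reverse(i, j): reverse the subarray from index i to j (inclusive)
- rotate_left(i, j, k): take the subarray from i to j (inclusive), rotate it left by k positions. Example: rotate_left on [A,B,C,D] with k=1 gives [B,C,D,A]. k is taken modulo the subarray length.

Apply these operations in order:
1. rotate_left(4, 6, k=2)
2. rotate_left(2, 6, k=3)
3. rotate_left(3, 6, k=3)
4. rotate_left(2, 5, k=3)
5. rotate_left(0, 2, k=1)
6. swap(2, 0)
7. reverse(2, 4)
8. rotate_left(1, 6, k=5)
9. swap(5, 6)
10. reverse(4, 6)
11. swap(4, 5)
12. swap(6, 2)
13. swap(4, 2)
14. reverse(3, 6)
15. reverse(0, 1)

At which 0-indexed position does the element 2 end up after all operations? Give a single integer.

Answer: 0

Derivation:
After 1 (rotate_left(4, 6, k=2)): [0, 3, 6, 2, 1, 5, 4]
After 2 (rotate_left(2, 6, k=3)): [0, 3, 5, 4, 6, 2, 1]
After 3 (rotate_left(3, 6, k=3)): [0, 3, 5, 1, 4, 6, 2]
After 4 (rotate_left(2, 5, k=3)): [0, 3, 6, 5, 1, 4, 2]
After 5 (rotate_left(0, 2, k=1)): [3, 6, 0, 5, 1, 4, 2]
After 6 (swap(2, 0)): [0, 6, 3, 5, 1, 4, 2]
After 7 (reverse(2, 4)): [0, 6, 1, 5, 3, 4, 2]
After 8 (rotate_left(1, 6, k=5)): [0, 2, 6, 1, 5, 3, 4]
After 9 (swap(5, 6)): [0, 2, 6, 1, 5, 4, 3]
After 10 (reverse(4, 6)): [0, 2, 6, 1, 3, 4, 5]
After 11 (swap(4, 5)): [0, 2, 6, 1, 4, 3, 5]
After 12 (swap(6, 2)): [0, 2, 5, 1, 4, 3, 6]
After 13 (swap(4, 2)): [0, 2, 4, 1, 5, 3, 6]
After 14 (reverse(3, 6)): [0, 2, 4, 6, 3, 5, 1]
After 15 (reverse(0, 1)): [2, 0, 4, 6, 3, 5, 1]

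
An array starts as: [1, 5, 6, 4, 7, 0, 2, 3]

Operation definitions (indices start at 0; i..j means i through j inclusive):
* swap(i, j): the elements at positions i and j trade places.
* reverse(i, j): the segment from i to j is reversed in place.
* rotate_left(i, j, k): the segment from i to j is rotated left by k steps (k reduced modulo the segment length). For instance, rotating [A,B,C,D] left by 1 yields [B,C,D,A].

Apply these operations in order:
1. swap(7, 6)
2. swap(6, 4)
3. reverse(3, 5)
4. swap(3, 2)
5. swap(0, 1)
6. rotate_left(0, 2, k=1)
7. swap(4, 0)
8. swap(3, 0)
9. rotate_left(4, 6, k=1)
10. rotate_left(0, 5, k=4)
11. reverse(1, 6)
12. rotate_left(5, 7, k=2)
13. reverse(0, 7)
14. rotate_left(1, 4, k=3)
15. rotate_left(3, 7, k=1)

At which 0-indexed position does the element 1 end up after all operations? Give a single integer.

Answer: 5

Derivation:
After 1 (swap(7, 6)): [1, 5, 6, 4, 7, 0, 3, 2]
After 2 (swap(6, 4)): [1, 5, 6, 4, 3, 0, 7, 2]
After 3 (reverse(3, 5)): [1, 5, 6, 0, 3, 4, 7, 2]
After 4 (swap(3, 2)): [1, 5, 0, 6, 3, 4, 7, 2]
After 5 (swap(0, 1)): [5, 1, 0, 6, 3, 4, 7, 2]
After 6 (rotate_left(0, 2, k=1)): [1, 0, 5, 6, 3, 4, 7, 2]
After 7 (swap(4, 0)): [3, 0, 5, 6, 1, 4, 7, 2]
After 8 (swap(3, 0)): [6, 0, 5, 3, 1, 4, 7, 2]
After 9 (rotate_left(4, 6, k=1)): [6, 0, 5, 3, 4, 7, 1, 2]
After 10 (rotate_left(0, 5, k=4)): [4, 7, 6, 0, 5, 3, 1, 2]
After 11 (reverse(1, 6)): [4, 1, 3, 5, 0, 6, 7, 2]
After 12 (rotate_left(5, 7, k=2)): [4, 1, 3, 5, 0, 2, 6, 7]
After 13 (reverse(0, 7)): [7, 6, 2, 0, 5, 3, 1, 4]
After 14 (rotate_left(1, 4, k=3)): [7, 5, 6, 2, 0, 3, 1, 4]
After 15 (rotate_left(3, 7, k=1)): [7, 5, 6, 0, 3, 1, 4, 2]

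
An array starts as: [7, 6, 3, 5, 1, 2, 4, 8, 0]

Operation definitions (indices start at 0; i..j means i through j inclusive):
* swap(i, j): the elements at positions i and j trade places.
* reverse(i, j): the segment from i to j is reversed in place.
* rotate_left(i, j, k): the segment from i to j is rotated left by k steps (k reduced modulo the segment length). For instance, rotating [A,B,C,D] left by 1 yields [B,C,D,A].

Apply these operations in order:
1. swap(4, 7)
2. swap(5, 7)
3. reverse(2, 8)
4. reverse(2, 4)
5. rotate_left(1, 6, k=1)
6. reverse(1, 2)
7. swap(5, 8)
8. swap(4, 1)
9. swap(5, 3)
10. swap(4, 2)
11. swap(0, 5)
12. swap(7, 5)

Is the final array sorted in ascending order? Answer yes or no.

Answer: yes

Derivation:
After 1 (swap(4, 7)): [7, 6, 3, 5, 8, 2, 4, 1, 0]
After 2 (swap(5, 7)): [7, 6, 3, 5, 8, 1, 4, 2, 0]
After 3 (reverse(2, 8)): [7, 6, 0, 2, 4, 1, 8, 5, 3]
After 4 (reverse(2, 4)): [7, 6, 4, 2, 0, 1, 8, 5, 3]
After 5 (rotate_left(1, 6, k=1)): [7, 4, 2, 0, 1, 8, 6, 5, 3]
After 6 (reverse(1, 2)): [7, 2, 4, 0, 1, 8, 6, 5, 3]
After 7 (swap(5, 8)): [7, 2, 4, 0, 1, 3, 6, 5, 8]
After 8 (swap(4, 1)): [7, 1, 4, 0, 2, 3, 6, 5, 8]
After 9 (swap(5, 3)): [7, 1, 4, 3, 2, 0, 6, 5, 8]
After 10 (swap(4, 2)): [7, 1, 2, 3, 4, 0, 6, 5, 8]
After 11 (swap(0, 5)): [0, 1, 2, 3, 4, 7, 6, 5, 8]
After 12 (swap(7, 5)): [0, 1, 2, 3, 4, 5, 6, 7, 8]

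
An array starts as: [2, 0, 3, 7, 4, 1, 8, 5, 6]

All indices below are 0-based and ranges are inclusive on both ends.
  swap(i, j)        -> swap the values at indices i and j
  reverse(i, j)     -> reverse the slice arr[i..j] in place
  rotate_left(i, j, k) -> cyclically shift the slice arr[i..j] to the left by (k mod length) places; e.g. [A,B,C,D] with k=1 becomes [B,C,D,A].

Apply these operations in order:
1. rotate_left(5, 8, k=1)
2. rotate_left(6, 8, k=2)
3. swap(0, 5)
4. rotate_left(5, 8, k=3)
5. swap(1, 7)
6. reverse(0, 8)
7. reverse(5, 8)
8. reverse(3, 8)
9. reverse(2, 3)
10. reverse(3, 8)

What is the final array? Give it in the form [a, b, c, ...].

After 1 (rotate_left(5, 8, k=1)): [2, 0, 3, 7, 4, 8, 5, 6, 1]
After 2 (rotate_left(6, 8, k=2)): [2, 0, 3, 7, 4, 8, 1, 5, 6]
After 3 (swap(0, 5)): [8, 0, 3, 7, 4, 2, 1, 5, 6]
After 4 (rotate_left(5, 8, k=3)): [8, 0, 3, 7, 4, 6, 2, 1, 5]
After 5 (swap(1, 7)): [8, 1, 3, 7, 4, 6, 2, 0, 5]
After 6 (reverse(0, 8)): [5, 0, 2, 6, 4, 7, 3, 1, 8]
After 7 (reverse(5, 8)): [5, 0, 2, 6, 4, 8, 1, 3, 7]
After 8 (reverse(3, 8)): [5, 0, 2, 7, 3, 1, 8, 4, 6]
After 9 (reverse(2, 3)): [5, 0, 7, 2, 3, 1, 8, 4, 6]
After 10 (reverse(3, 8)): [5, 0, 7, 6, 4, 8, 1, 3, 2]

Answer: [5, 0, 7, 6, 4, 8, 1, 3, 2]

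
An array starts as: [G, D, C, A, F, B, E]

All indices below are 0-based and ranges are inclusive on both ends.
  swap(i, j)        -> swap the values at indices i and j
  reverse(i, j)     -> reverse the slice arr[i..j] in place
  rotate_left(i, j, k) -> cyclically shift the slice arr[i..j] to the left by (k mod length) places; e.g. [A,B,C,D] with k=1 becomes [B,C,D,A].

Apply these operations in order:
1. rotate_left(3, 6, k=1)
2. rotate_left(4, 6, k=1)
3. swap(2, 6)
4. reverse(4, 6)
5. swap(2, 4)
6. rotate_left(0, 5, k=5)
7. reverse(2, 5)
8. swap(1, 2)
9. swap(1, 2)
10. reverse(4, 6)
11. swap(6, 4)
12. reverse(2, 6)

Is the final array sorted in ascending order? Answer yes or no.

After 1 (rotate_left(3, 6, k=1)): [G, D, C, F, B, E, A]
After 2 (rotate_left(4, 6, k=1)): [G, D, C, F, E, A, B]
After 3 (swap(2, 6)): [G, D, B, F, E, A, C]
After 4 (reverse(4, 6)): [G, D, B, F, C, A, E]
After 5 (swap(2, 4)): [G, D, C, F, B, A, E]
After 6 (rotate_left(0, 5, k=5)): [A, G, D, C, F, B, E]
After 7 (reverse(2, 5)): [A, G, B, F, C, D, E]
After 8 (swap(1, 2)): [A, B, G, F, C, D, E]
After 9 (swap(1, 2)): [A, G, B, F, C, D, E]
After 10 (reverse(4, 6)): [A, G, B, F, E, D, C]
After 11 (swap(6, 4)): [A, G, B, F, C, D, E]
After 12 (reverse(2, 6)): [A, G, E, D, C, F, B]

Answer: no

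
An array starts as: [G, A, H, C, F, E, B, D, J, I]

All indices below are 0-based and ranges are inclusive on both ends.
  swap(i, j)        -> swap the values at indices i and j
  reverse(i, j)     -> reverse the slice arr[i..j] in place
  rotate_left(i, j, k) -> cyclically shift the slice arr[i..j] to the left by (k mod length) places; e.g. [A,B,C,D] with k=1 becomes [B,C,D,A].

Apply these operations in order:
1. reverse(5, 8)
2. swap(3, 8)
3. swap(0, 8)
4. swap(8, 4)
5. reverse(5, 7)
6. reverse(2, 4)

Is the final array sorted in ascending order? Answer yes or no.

Answer: no

Derivation:
After 1 (reverse(5, 8)): [G, A, H, C, F, J, D, B, E, I]
After 2 (swap(3, 8)): [G, A, H, E, F, J, D, B, C, I]
After 3 (swap(0, 8)): [C, A, H, E, F, J, D, B, G, I]
After 4 (swap(8, 4)): [C, A, H, E, G, J, D, B, F, I]
After 5 (reverse(5, 7)): [C, A, H, E, G, B, D, J, F, I]
After 6 (reverse(2, 4)): [C, A, G, E, H, B, D, J, F, I]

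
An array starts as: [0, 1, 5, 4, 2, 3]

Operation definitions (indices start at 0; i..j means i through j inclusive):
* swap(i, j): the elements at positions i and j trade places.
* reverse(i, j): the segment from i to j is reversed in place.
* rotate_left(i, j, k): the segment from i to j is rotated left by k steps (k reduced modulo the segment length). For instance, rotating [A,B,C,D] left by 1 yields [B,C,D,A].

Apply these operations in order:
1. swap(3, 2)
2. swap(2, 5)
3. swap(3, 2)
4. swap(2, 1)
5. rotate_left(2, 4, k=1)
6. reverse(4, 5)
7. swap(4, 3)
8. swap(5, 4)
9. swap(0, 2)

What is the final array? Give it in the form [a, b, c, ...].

Answer: [3, 5, 0, 4, 1, 2]

Derivation:
After 1 (swap(3, 2)): [0, 1, 4, 5, 2, 3]
After 2 (swap(2, 5)): [0, 1, 3, 5, 2, 4]
After 3 (swap(3, 2)): [0, 1, 5, 3, 2, 4]
After 4 (swap(2, 1)): [0, 5, 1, 3, 2, 4]
After 5 (rotate_left(2, 4, k=1)): [0, 5, 3, 2, 1, 4]
After 6 (reverse(4, 5)): [0, 5, 3, 2, 4, 1]
After 7 (swap(4, 3)): [0, 5, 3, 4, 2, 1]
After 8 (swap(5, 4)): [0, 5, 3, 4, 1, 2]
After 9 (swap(0, 2)): [3, 5, 0, 4, 1, 2]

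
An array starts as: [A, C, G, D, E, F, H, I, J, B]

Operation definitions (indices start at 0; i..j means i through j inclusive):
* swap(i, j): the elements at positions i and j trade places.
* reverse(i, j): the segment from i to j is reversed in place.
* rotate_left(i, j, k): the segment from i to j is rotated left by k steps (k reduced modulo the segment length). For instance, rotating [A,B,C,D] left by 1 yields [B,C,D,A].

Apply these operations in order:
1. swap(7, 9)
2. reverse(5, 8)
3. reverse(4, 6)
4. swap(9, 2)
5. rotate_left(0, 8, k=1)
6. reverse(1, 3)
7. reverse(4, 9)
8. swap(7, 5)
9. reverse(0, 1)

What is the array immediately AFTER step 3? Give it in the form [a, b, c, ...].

After 1 (swap(7, 9)): [A, C, G, D, E, F, H, B, J, I]
After 2 (reverse(5, 8)): [A, C, G, D, E, J, B, H, F, I]
After 3 (reverse(4, 6)): [A, C, G, D, B, J, E, H, F, I]

Answer: [A, C, G, D, B, J, E, H, F, I]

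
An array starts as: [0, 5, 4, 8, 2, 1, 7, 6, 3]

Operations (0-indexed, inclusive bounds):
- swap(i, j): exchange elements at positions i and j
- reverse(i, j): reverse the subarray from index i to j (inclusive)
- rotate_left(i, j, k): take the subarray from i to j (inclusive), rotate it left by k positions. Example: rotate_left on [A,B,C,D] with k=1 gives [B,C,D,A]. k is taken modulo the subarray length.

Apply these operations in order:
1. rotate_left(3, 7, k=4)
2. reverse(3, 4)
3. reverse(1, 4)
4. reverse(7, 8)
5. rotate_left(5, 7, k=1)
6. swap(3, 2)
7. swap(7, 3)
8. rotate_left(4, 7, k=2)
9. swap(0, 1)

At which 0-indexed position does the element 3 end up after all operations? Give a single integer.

After 1 (rotate_left(3, 7, k=4)): [0, 5, 4, 6, 8, 2, 1, 7, 3]
After 2 (reverse(3, 4)): [0, 5, 4, 8, 6, 2, 1, 7, 3]
After 3 (reverse(1, 4)): [0, 6, 8, 4, 5, 2, 1, 7, 3]
After 4 (reverse(7, 8)): [0, 6, 8, 4, 5, 2, 1, 3, 7]
After 5 (rotate_left(5, 7, k=1)): [0, 6, 8, 4, 5, 1, 3, 2, 7]
After 6 (swap(3, 2)): [0, 6, 4, 8, 5, 1, 3, 2, 7]
After 7 (swap(7, 3)): [0, 6, 4, 2, 5, 1, 3, 8, 7]
After 8 (rotate_left(4, 7, k=2)): [0, 6, 4, 2, 3, 8, 5, 1, 7]
After 9 (swap(0, 1)): [6, 0, 4, 2, 3, 8, 5, 1, 7]

Answer: 4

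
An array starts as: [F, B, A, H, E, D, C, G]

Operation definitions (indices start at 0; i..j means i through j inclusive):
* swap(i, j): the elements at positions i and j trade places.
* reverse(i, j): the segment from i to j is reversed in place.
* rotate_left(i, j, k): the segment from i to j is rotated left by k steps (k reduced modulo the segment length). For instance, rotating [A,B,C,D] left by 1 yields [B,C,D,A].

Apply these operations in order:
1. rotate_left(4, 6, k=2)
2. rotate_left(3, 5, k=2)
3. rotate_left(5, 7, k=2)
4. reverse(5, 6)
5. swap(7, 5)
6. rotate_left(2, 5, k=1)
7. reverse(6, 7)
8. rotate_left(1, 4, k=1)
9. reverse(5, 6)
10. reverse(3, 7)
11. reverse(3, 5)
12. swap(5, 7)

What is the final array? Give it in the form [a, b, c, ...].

After 1 (rotate_left(4, 6, k=2)): [F, B, A, H, C, E, D, G]
After 2 (rotate_left(3, 5, k=2)): [F, B, A, E, H, C, D, G]
After 3 (rotate_left(5, 7, k=2)): [F, B, A, E, H, G, C, D]
After 4 (reverse(5, 6)): [F, B, A, E, H, C, G, D]
After 5 (swap(7, 5)): [F, B, A, E, H, D, G, C]
After 6 (rotate_left(2, 5, k=1)): [F, B, E, H, D, A, G, C]
After 7 (reverse(6, 7)): [F, B, E, H, D, A, C, G]
After 8 (rotate_left(1, 4, k=1)): [F, E, H, D, B, A, C, G]
After 9 (reverse(5, 6)): [F, E, H, D, B, C, A, G]
After 10 (reverse(3, 7)): [F, E, H, G, A, C, B, D]
After 11 (reverse(3, 5)): [F, E, H, C, A, G, B, D]
After 12 (swap(5, 7)): [F, E, H, C, A, D, B, G]

Answer: [F, E, H, C, A, D, B, G]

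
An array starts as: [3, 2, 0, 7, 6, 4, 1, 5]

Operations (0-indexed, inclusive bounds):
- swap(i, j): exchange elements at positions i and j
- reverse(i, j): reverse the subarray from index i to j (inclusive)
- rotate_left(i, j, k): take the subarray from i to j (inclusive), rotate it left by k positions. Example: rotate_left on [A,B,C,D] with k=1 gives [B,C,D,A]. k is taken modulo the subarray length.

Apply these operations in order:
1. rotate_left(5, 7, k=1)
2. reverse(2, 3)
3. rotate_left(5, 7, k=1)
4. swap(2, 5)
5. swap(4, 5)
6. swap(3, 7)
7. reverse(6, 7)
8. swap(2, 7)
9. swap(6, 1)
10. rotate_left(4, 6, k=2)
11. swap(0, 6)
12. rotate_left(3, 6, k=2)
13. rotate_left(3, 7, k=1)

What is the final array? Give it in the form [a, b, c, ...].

After 1 (rotate_left(5, 7, k=1)): [3, 2, 0, 7, 6, 1, 5, 4]
After 2 (reverse(2, 3)): [3, 2, 7, 0, 6, 1, 5, 4]
After 3 (rotate_left(5, 7, k=1)): [3, 2, 7, 0, 6, 5, 4, 1]
After 4 (swap(2, 5)): [3, 2, 5, 0, 6, 7, 4, 1]
After 5 (swap(4, 5)): [3, 2, 5, 0, 7, 6, 4, 1]
After 6 (swap(3, 7)): [3, 2, 5, 1, 7, 6, 4, 0]
After 7 (reverse(6, 7)): [3, 2, 5, 1, 7, 6, 0, 4]
After 8 (swap(2, 7)): [3, 2, 4, 1, 7, 6, 0, 5]
After 9 (swap(6, 1)): [3, 0, 4, 1, 7, 6, 2, 5]
After 10 (rotate_left(4, 6, k=2)): [3, 0, 4, 1, 2, 7, 6, 5]
After 11 (swap(0, 6)): [6, 0, 4, 1, 2, 7, 3, 5]
After 12 (rotate_left(3, 6, k=2)): [6, 0, 4, 7, 3, 1, 2, 5]
After 13 (rotate_left(3, 7, k=1)): [6, 0, 4, 3, 1, 2, 5, 7]

Answer: [6, 0, 4, 3, 1, 2, 5, 7]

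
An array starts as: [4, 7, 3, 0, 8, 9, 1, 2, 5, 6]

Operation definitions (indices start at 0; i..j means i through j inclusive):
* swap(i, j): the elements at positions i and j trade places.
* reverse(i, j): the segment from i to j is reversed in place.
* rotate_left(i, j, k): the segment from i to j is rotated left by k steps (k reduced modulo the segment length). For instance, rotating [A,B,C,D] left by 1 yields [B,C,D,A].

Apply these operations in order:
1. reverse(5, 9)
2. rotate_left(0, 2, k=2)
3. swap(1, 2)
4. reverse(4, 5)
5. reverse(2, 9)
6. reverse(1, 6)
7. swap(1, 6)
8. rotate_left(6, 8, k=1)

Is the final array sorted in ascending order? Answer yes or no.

Answer: no

Derivation:
After 1 (reverse(5, 9)): [4, 7, 3, 0, 8, 6, 5, 2, 1, 9]
After 2 (rotate_left(0, 2, k=2)): [3, 4, 7, 0, 8, 6, 5, 2, 1, 9]
After 3 (swap(1, 2)): [3, 7, 4, 0, 8, 6, 5, 2, 1, 9]
After 4 (reverse(4, 5)): [3, 7, 4, 0, 6, 8, 5, 2, 1, 9]
After 5 (reverse(2, 9)): [3, 7, 9, 1, 2, 5, 8, 6, 0, 4]
After 6 (reverse(1, 6)): [3, 8, 5, 2, 1, 9, 7, 6, 0, 4]
After 7 (swap(1, 6)): [3, 7, 5, 2, 1, 9, 8, 6, 0, 4]
After 8 (rotate_left(6, 8, k=1)): [3, 7, 5, 2, 1, 9, 6, 0, 8, 4]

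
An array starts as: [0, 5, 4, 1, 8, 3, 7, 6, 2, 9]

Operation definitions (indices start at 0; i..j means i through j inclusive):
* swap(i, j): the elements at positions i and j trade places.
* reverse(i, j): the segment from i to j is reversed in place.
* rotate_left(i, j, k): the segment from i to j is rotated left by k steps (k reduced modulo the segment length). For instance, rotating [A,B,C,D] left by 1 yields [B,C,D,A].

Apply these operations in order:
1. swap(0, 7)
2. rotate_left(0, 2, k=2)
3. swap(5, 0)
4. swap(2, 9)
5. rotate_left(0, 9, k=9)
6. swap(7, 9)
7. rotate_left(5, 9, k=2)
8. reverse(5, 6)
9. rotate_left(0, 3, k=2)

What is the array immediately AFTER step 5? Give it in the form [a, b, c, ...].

Answer: [5, 3, 6, 9, 1, 8, 4, 7, 0, 2]

Derivation:
After 1 (swap(0, 7)): [6, 5, 4, 1, 8, 3, 7, 0, 2, 9]
After 2 (rotate_left(0, 2, k=2)): [4, 6, 5, 1, 8, 3, 7, 0, 2, 9]
After 3 (swap(5, 0)): [3, 6, 5, 1, 8, 4, 7, 0, 2, 9]
After 4 (swap(2, 9)): [3, 6, 9, 1, 8, 4, 7, 0, 2, 5]
After 5 (rotate_left(0, 9, k=9)): [5, 3, 6, 9, 1, 8, 4, 7, 0, 2]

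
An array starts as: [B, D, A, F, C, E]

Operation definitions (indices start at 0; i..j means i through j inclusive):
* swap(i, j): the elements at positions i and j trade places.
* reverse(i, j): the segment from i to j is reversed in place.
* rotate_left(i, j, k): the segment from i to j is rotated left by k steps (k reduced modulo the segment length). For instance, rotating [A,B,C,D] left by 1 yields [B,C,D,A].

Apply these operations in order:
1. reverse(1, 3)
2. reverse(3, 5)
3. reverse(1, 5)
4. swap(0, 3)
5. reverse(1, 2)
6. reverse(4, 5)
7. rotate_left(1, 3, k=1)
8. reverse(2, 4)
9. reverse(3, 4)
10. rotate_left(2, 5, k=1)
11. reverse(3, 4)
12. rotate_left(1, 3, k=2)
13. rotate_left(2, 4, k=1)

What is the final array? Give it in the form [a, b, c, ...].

After 1 (reverse(1, 3)): [B, F, A, D, C, E]
After 2 (reverse(3, 5)): [B, F, A, E, C, D]
After 3 (reverse(1, 5)): [B, D, C, E, A, F]
After 4 (swap(0, 3)): [E, D, C, B, A, F]
After 5 (reverse(1, 2)): [E, C, D, B, A, F]
After 6 (reverse(4, 5)): [E, C, D, B, F, A]
After 7 (rotate_left(1, 3, k=1)): [E, D, B, C, F, A]
After 8 (reverse(2, 4)): [E, D, F, C, B, A]
After 9 (reverse(3, 4)): [E, D, F, B, C, A]
After 10 (rotate_left(2, 5, k=1)): [E, D, B, C, A, F]
After 11 (reverse(3, 4)): [E, D, B, A, C, F]
After 12 (rotate_left(1, 3, k=2)): [E, A, D, B, C, F]
After 13 (rotate_left(2, 4, k=1)): [E, A, B, C, D, F]

Answer: [E, A, B, C, D, F]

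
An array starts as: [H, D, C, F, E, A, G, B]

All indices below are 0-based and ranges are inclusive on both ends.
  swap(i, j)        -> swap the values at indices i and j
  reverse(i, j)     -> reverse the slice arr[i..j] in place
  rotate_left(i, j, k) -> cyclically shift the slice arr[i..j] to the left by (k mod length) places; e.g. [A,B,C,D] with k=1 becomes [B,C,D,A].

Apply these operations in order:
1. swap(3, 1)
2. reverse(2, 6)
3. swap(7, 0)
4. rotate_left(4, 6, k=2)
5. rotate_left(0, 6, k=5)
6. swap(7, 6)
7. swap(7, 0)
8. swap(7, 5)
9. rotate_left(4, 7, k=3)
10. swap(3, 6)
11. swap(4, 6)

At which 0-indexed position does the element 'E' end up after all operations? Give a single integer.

After 1 (swap(3, 1)): [H, F, C, D, E, A, G, B]
After 2 (reverse(2, 6)): [H, F, G, A, E, D, C, B]
After 3 (swap(7, 0)): [B, F, G, A, E, D, C, H]
After 4 (rotate_left(4, 6, k=2)): [B, F, G, A, C, E, D, H]
After 5 (rotate_left(0, 6, k=5)): [E, D, B, F, G, A, C, H]
After 6 (swap(7, 6)): [E, D, B, F, G, A, H, C]
After 7 (swap(7, 0)): [C, D, B, F, G, A, H, E]
After 8 (swap(7, 5)): [C, D, B, F, G, E, H, A]
After 9 (rotate_left(4, 7, k=3)): [C, D, B, F, A, G, E, H]
After 10 (swap(3, 6)): [C, D, B, E, A, G, F, H]
After 11 (swap(4, 6)): [C, D, B, E, F, G, A, H]

Answer: 3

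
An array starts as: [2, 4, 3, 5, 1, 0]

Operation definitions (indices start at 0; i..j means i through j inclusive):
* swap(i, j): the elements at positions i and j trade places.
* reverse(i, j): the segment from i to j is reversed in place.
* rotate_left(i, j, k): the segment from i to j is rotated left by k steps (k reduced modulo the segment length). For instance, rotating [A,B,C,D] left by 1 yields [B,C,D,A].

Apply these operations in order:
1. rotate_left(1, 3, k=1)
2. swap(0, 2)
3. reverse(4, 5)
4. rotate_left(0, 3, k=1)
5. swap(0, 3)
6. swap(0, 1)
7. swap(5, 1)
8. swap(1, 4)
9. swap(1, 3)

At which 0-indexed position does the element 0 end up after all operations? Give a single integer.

After 1 (rotate_left(1, 3, k=1)): [2, 3, 5, 4, 1, 0]
After 2 (swap(0, 2)): [5, 3, 2, 4, 1, 0]
After 3 (reverse(4, 5)): [5, 3, 2, 4, 0, 1]
After 4 (rotate_left(0, 3, k=1)): [3, 2, 4, 5, 0, 1]
After 5 (swap(0, 3)): [5, 2, 4, 3, 0, 1]
After 6 (swap(0, 1)): [2, 5, 4, 3, 0, 1]
After 7 (swap(5, 1)): [2, 1, 4, 3, 0, 5]
After 8 (swap(1, 4)): [2, 0, 4, 3, 1, 5]
After 9 (swap(1, 3)): [2, 3, 4, 0, 1, 5]

Answer: 3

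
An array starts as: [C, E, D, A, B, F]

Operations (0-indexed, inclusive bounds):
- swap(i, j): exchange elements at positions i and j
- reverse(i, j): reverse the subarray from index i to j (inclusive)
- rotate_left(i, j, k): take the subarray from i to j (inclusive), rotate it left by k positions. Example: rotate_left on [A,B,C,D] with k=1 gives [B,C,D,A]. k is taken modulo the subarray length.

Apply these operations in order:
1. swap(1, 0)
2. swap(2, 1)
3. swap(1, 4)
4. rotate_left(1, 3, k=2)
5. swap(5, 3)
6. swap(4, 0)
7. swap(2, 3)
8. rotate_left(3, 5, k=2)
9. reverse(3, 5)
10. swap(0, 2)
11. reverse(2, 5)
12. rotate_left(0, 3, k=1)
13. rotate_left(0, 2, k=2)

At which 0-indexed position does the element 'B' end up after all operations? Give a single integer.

After 1 (swap(1, 0)): [E, C, D, A, B, F]
After 2 (swap(2, 1)): [E, D, C, A, B, F]
After 3 (swap(1, 4)): [E, B, C, A, D, F]
After 4 (rotate_left(1, 3, k=2)): [E, A, B, C, D, F]
After 5 (swap(5, 3)): [E, A, B, F, D, C]
After 6 (swap(4, 0)): [D, A, B, F, E, C]
After 7 (swap(2, 3)): [D, A, F, B, E, C]
After 8 (rotate_left(3, 5, k=2)): [D, A, F, C, B, E]
After 9 (reverse(3, 5)): [D, A, F, E, B, C]
After 10 (swap(0, 2)): [F, A, D, E, B, C]
After 11 (reverse(2, 5)): [F, A, C, B, E, D]
After 12 (rotate_left(0, 3, k=1)): [A, C, B, F, E, D]
After 13 (rotate_left(0, 2, k=2)): [B, A, C, F, E, D]

Answer: 0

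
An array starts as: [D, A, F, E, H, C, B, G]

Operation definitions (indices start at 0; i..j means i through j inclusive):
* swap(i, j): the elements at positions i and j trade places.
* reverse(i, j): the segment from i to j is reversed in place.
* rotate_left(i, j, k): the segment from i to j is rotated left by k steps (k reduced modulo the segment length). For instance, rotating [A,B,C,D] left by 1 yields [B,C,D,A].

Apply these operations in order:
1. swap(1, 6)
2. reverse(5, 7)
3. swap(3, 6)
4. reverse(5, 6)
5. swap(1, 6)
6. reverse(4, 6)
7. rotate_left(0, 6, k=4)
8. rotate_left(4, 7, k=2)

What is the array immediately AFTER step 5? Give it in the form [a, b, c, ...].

After 1 (swap(1, 6)): [D, B, F, E, H, C, A, G]
After 2 (reverse(5, 7)): [D, B, F, E, H, G, A, C]
After 3 (swap(3, 6)): [D, B, F, A, H, G, E, C]
After 4 (reverse(5, 6)): [D, B, F, A, H, E, G, C]
After 5 (swap(1, 6)): [D, G, F, A, H, E, B, C]

Answer: [D, G, F, A, H, E, B, C]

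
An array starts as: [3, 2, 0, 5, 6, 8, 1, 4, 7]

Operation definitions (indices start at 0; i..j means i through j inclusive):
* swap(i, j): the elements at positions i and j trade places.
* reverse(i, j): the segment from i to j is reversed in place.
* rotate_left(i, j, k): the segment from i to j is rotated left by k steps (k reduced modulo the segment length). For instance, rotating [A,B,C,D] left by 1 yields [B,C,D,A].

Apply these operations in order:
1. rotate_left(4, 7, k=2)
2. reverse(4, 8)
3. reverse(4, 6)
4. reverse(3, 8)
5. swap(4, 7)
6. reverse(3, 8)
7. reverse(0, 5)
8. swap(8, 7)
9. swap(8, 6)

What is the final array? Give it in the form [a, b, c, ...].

After 1 (rotate_left(4, 7, k=2)): [3, 2, 0, 5, 1, 4, 6, 8, 7]
After 2 (reverse(4, 8)): [3, 2, 0, 5, 7, 8, 6, 4, 1]
After 3 (reverse(4, 6)): [3, 2, 0, 5, 6, 8, 7, 4, 1]
After 4 (reverse(3, 8)): [3, 2, 0, 1, 4, 7, 8, 6, 5]
After 5 (swap(4, 7)): [3, 2, 0, 1, 6, 7, 8, 4, 5]
After 6 (reverse(3, 8)): [3, 2, 0, 5, 4, 8, 7, 6, 1]
After 7 (reverse(0, 5)): [8, 4, 5, 0, 2, 3, 7, 6, 1]
After 8 (swap(8, 7)): [8, 4, 5, 0, 2, 3, 7, 1, 6]
After 9 (swap(8, 6)): [8, 4, 5, 0, 2, 3, 6, 1, 7]

Answer: [8, 4, 5, 0, 2, 3, 6, 1, 7]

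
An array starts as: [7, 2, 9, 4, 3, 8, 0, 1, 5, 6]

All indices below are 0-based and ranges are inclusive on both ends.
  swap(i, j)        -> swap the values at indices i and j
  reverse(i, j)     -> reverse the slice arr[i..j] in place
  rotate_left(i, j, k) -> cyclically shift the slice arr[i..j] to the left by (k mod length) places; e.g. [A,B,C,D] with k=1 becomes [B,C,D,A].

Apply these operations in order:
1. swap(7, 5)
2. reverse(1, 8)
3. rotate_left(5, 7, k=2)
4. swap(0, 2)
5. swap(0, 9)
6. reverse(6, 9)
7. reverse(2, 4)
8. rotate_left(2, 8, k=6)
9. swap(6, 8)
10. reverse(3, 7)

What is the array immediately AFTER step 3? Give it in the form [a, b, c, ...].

After 1 (swap(7, 5)): [7, 2, 9, 4, 3, 1, 0, 8, 5, 6]
After 2 (reverse(1, 8)): [7, 5, 8, 0, 1, 3, 4, 9, 2, 6]
After 3 (rotate_left(5, 7, k=2)): [7, 5, 8, 0, 1, 9, 3, 4, 2, 6]

Answer: [7, 5, 8, 0, 1, 9, 3, 4, 2, 6]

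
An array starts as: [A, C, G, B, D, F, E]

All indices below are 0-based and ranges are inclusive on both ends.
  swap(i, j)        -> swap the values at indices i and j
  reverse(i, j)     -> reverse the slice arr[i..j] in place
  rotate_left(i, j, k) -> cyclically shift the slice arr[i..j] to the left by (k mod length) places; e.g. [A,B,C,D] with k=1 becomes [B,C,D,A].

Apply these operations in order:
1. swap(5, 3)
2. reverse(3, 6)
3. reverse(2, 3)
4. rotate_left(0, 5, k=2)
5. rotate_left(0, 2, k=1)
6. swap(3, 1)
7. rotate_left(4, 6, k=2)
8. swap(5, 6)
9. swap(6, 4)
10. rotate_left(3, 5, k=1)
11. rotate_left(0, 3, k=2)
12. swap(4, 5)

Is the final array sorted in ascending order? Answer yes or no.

After 1 (swap(5, 3)): [A, C, G, F, D, B, E]
After 2 (reverse(3, 6)): [A, C, G, E, B, D, F]
After 3 (reverse(2, 3)): [A, C, E, G, B, D, F]
After 4 (rotate_left(0, 5, k=2)): [E, G, B, D, A, C, F]
After 5 (rotate_left(0, 2, k=1)): [G, B, E, D, A, C, F]
After 6 (swap(3, 1)): [G, D, E, B, A, C, F]
After 7 (rotate_left(4, 6, k=2)): [G, D, E, B, F, A, C]
After 8 (swap(5, 6)): [G, D, E, B, F, C, A]
After 9 (swap(6, 4)): [G, D, E, B, A, C, F]
After 10 (rotate_left(3, 5, k=1)): [G, D, E, A, C, B, F]
After 11 (rotate_left(0, 3, k=2)): [E, A, G, D, C, B, F]
After 12 (swap(4, 5)): [E, A, G, D, B, C, F]

Answer: no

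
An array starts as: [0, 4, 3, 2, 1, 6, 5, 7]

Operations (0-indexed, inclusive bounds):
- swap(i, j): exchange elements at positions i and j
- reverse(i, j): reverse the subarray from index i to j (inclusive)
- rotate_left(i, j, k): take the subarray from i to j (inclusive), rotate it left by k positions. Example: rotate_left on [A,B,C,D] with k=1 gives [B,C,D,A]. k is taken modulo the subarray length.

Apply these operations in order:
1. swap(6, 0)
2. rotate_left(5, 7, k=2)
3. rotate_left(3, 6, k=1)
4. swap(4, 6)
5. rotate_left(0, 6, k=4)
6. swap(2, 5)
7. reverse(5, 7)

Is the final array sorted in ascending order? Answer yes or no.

After 1 (swap(6, 0)): [5, 4, 3, 2, 1, 6, 0, 7]
After 2 (rotate_left(5, 7, k=2)): [5, 4, 3, 2, 1, 7, 6, 0]
After 3 (rotate_left(3, 6, k=1)): [5, 4, 3, 1, 7, 6, 2, 0]
After 4 (swap(4, 6)): [5, 4, 3, 1, 2, 6, 7, 0]
After 5 (rotate_left(0, 6, k=4)): [2, 6, 7, 5, 4, 3, 1, 0]
After 6 (swap(2, 5)): [2, 6, 3, 5, 4, 7, 1, 0]
After 7 (reverse(5, 7)): [2, 6, 3, 5, 4, 0, 1, 7]

Answer: no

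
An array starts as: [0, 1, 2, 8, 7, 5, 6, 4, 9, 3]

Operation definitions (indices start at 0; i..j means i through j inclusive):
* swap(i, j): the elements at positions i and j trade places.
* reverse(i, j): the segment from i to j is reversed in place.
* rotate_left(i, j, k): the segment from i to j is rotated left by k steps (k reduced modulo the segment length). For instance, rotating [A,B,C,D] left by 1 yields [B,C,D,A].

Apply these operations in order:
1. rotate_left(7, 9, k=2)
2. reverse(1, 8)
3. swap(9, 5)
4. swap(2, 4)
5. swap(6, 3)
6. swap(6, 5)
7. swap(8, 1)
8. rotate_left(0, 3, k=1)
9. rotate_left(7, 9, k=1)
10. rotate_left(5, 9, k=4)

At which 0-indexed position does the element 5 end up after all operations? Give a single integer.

Answer: 1

Derivation:
After 1 (rotate_left(7, 9, k=2)): [0, 1, 2, 8, 7, 5, 6, 3, 4, 9]
After 2 (reverse(1, 8)): [0, 4, 3, 6, 5, 7, 8, 2, 1, 9]
After 3 (swap(9, 5)): [0, 4, 3, 6, 5, 9, 8, 2, 1, 7]
After 4 (swap(2, 4)): [0, 4, 5, 6, 3, 9, 8, 2, 1, 7]
After 5 (swap(6, 3)): [0, 4, 5, 8, 3, 9, 6, 2, 1, 7]
After 6 (swap(6, 5)): [0, 4, 5, 8, 3, 6, 9, 2, 1, 7]
After 7 (swap(8, 1)): [0, 1, 5, 8, 3, 6, 9, 2, 4, 7]
After 8 (rotate_left(0, 3, k=1)): [1, 5, 8, 0, 3, 6, 9, 2, 4, 7]
After 9 (rotate_left(7, 9, k=1)): [1, 5, 8, 0, 3, 6, 9, 4, 7, 2]
After 10 (rotate_left(5, 9, k=4)): [1, 5, 8, 0, 3, 2, 6, 9, 4, 7]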